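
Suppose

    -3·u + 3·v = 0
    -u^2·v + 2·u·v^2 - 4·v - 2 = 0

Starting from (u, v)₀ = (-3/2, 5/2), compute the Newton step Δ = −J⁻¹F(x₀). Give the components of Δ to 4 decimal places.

(38.9000, 34.9000)

At (-3/2, 5/2): F = (12.0000, -36.3750).
Jacobian J = [[-3, 3], [-2·u·v + 2·v^2, -u^2 + 4·u·v - 4]].
At the point, J = [[-3.0000, 3.0000], [20.0000, -21.2500]] (det J = 3.7500).
Solving J·Δ = −F gives Δ = (38.9000, 34.9000).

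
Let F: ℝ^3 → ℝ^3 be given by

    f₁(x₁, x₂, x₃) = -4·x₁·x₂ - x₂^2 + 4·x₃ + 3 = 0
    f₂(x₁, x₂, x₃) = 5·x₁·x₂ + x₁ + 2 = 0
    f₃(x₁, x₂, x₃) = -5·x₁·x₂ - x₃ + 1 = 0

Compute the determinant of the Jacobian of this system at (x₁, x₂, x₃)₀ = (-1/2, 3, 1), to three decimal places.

-84.000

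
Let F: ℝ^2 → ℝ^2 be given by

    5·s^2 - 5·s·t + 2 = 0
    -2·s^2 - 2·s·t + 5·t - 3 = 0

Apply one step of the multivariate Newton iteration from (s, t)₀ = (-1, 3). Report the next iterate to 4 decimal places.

(-0.5515, 0.8424)

At (-1, 3): F = (22.0000, 16.0000).
Jacobian J = [[10·s - 5·t, -5·s], [-4·s - 2·t, -2·s + 5]].
At the point, J = [[-25.0000, 5.0000], [-2.0000, 7.0000]] (det J = -165.0000).
Solving J·Δ = −F gives Δ = (0.4485, -2.1576).
Then the next iterate is (s, t)₁ = (-0.5515, 0.8424).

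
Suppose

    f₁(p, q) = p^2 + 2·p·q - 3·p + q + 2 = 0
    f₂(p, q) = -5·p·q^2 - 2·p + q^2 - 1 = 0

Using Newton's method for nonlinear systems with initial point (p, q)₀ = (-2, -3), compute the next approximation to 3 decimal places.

(-0.494, -2.527)

At (-2, -3): F = (21.000, 102.000).
Jacobian J = [[2·p + 2·q - 3, 2·p + 1], [-5·q^2 - 2, -10·p·q + 2·q]].
At the point, J = [[-13.000, -3.000], [-47.000, -66.000]] (det J = 717.000).
Solving J·Δ = −F gives Δ = (1.506, 0.473).
Then the next iterate is (p, q)₁ = (-0.494, -2.527).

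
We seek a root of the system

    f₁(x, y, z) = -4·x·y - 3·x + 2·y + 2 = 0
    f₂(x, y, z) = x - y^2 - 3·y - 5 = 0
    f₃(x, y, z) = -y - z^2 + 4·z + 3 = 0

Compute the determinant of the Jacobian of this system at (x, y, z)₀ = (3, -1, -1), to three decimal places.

54.000

J = [[-4·y - 3, -4·x + 2, 0], [1, -2·y - 3, 0], [0, -1, -2·z + 4]].
At the point, J = [[1.000, -10.000, 0.000], [1.000, -1.000, 0.000], [0.000, -1.000, 6.000]].
det J = 54.000.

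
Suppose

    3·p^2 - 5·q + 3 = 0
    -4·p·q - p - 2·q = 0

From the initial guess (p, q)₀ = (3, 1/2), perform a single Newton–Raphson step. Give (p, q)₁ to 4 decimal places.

(1.3708, 0.1348)

At (3, 1/2): F = (27.5000, -10.0000).
Jacobian J = [[6·p, -5], [-4·q - 1, -4·p - 2]].
At the point, J = [[18.0000, -5.0000], [-3.0000, -14.0000]] (det J = -267.0000).
Solving J·Δ = −F gives Δ = (-1.6292, -0.3652).
Then the next iterate is (p, q)₁ = (1.3708, 0.1348).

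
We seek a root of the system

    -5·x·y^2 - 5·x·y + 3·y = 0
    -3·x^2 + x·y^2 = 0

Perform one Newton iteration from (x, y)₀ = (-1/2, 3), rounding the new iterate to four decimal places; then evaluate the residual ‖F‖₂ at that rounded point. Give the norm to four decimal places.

5.9283

At (-1/2, 3): F = (39.0000, -5.2500).
Jacobian J = [[-5·y^2 - 5·y, -10·x·y - 5·x + 3], [-6·x + y^2, 2·x·y]].
At the point, J = [[-60.0000, 20.5000], [12.0000, -3.0000]] (det J = -66.0000).
Solving J·Δ = −F gives Δ = (-0.1420, -2.3182).
Then the next iterate is (x, y)₁ = (-0.6420, 0.6818).
Re-evaluating at (-0.6420, 0.6818): F = (5.726150, -1.534926), so ‖F‖₂ = 5.9283.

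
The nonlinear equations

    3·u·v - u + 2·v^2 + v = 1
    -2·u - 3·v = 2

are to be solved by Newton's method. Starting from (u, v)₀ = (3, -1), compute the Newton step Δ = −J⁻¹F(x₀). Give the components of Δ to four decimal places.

(-2.7500, 0.1667)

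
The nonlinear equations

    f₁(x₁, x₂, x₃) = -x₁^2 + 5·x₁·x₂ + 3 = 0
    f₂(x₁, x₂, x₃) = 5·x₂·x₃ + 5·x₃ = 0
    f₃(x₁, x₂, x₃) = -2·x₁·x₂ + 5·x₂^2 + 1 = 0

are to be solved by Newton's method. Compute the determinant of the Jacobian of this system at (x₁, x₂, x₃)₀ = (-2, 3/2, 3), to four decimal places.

J = [[-2·x₁ + 5·x₂, 5·x₁, 0], [0, 5·x₃, 5·x₂ + 5], [-2·x₂, -2·x₁ + 10·x₂, 0]].
At the point, J = [[11.5000, -10.0000, 0.0000], [0.0000, 15.0000, 12.5000], [-3.0000, 19.0000, 0.0000]].
det J = -2356.2500.

-2356.2500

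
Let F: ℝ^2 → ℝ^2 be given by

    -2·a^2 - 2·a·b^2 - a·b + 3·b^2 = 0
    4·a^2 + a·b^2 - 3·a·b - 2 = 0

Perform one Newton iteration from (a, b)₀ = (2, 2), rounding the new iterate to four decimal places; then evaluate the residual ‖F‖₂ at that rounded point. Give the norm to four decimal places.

6.1794

At (2, 2): F = (-16.0000, 10.0000).
Jacobian J = [[-4·a - 2·b^2 - b, -4·a·b - a + 6·b], [8·a + b^2 - 3·b, 2·a·b - 3·a]].
At the point, J = [[-18.0000, -6.0000], [14.0000, 2.0000]] (det J = 48.0000).
Solving J·Δ = −F gives Δ = (-0.5833, -0.9167).
Then the next iterate is (a, b)₁ = (1.4167, 1.0833).
Re-evaluating at (1.4167, 1.0833): F = (-5.353277, 3.086575), so ‖F‖₂ = 6.1794.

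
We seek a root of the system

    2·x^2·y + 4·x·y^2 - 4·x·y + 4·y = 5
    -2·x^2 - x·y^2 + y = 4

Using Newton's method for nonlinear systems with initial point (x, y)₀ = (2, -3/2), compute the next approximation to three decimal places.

(0.310, -1.404)

At (2, -3/2): F = (7.000, -18.000).
Jacobian J = [[4·x·y + 4·y^2 - 4·y, 2·x^2 + 8·x·y - 4·x + 4], [-4·x - y^2, -2·x·y + 1]].
At the point, J = [[3.000, -20.000], [-10.250, 7.000]] (det J = -184.000).
Solving J·Δ = −F gives Δ = (-1.690, 0.096).
Then the next iterate is (x, y)₁ = (0.310, -1.404).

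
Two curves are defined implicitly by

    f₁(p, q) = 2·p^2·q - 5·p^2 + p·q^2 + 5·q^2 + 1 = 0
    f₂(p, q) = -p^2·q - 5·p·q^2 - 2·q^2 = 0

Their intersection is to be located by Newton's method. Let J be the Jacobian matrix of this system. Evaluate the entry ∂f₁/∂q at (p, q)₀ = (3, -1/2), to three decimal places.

∂f₁/∂q = 2·p^2 + 2·p·q + 10·q.
At (3, -1/2) this is 10.000.

10.000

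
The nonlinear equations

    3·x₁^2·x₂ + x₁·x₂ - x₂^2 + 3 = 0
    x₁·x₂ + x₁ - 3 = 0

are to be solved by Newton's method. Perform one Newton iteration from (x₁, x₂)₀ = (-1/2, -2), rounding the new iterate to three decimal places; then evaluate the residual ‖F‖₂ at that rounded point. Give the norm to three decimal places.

At (-1/2, -2): F = (-1.500, -2.500).
Jacobian J = [[6·x₁·x₂ + x₂, 3·x₁^2 + x₁ - 2·x₂], [x₂ + 1, x₁]].
At the point, J = [[4.000, 4.250], [-1.000, -0.500]] (det J = 2.250).
Solving J·Δ = −F gives Δ = (-5.056, 5.111).
Then the next iterate is (x₁, x₂)₁ = (-5.556, 3.111).
Re-evaluating at (-5.556, 3.111): F = (264.13861, -25.84072), so ‖F‖₂ = 265.400.

265.400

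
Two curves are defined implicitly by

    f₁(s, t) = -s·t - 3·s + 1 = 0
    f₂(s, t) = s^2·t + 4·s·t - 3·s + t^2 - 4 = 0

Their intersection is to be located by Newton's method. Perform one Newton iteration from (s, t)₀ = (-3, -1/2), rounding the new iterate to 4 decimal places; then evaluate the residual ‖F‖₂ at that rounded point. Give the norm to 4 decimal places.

5.7849

At (-3, -1/2): F = (8.5000, 6.7500).
Jacobian J = [[-t - 3, -s], [2·s·t + 4·t - 3, s^2 + 4·s + 2·t]].
At the point, J = [[-2.5000, 3.0000], [-2.0000, -4.0000]] (det J = 16.0000).
Solving J·Δ = −F gives Δ = (3.3906, -0.0078).
Then the next iterate is (s, t)₁ = (0.3906, -0.5078).
Re-evaluating at (0.3906, -0.5078): F = (0.026547, -5.784800), so ‖F‖₂ = 5.7849.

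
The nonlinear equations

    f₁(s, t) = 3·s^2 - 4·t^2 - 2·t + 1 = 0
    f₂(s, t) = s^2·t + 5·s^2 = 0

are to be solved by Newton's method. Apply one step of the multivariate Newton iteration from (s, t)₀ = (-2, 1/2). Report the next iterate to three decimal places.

At (-2, 1/2): F = (11.000, 22.000).
Jacobian J = [[6·s, -8·t - 2], [2·s·t + 10·s, s^2]].
At the point, J = [[-12.000, -6.000], [-22.000, 4.000]] (det J = -180.000).
Solving J·Δ = −F gives Δ = (0.978, -0.122).
Then the next iterate is (s, t)₁ = (-1.022, 0.378).

(-1.022, 0.378)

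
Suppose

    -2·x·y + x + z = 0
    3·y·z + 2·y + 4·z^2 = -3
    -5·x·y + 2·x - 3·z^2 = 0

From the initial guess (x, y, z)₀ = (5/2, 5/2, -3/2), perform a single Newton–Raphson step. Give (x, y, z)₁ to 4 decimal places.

At (5/2, 5/2, -3/2): F = (-11.5000, 5.7500, -33.0000).
Jacobian J = [[-2·y + 1, -2·x, 1], [0, 3·z + 2, 3·y + 8·z], [-5·y + 2, -5·x, -6·z]].
At the point, J = [[-4.0000, -5.0000, 1.0000], [0.0000, -2.5000, -4.5000], [-10.5000, -12.5000, 9.0000]] (det J = 52.5000).
Solving J·Δ = −F gives Δ = (-5.0952, 1.8286, 0.2619).
Then the next iterate is (x, y, z)₁ = (-2.5952, 4.3286, -1.2381).

(-2.5952, 4.3286, -1.2381)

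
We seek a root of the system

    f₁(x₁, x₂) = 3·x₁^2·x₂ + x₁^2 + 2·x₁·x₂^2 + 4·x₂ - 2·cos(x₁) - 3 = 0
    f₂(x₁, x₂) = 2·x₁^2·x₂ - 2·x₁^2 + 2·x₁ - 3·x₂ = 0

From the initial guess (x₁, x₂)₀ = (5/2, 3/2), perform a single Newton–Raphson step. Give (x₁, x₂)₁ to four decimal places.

(-1.8494, 3.9943)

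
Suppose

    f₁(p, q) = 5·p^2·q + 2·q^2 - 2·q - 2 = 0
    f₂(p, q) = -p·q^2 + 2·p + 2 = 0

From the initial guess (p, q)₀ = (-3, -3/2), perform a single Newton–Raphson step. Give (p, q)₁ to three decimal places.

At (-3, -3/2): F = (-62.000, 2.750).
Jacobian J = [[10·p·q, 5·p^2 + 4·q - 2], [-q^2 + 2, -2·p·q]].
At the point, J = [[45.000, 37.000], [-0.250, -9.000]] (det J = -395.750).
Solving J·Δ = −F gives Δ = (1.153, 0.274).
Then the next iterate is (p, q)₁ = (-1.847, -1.226).

(-1.847, -1.226)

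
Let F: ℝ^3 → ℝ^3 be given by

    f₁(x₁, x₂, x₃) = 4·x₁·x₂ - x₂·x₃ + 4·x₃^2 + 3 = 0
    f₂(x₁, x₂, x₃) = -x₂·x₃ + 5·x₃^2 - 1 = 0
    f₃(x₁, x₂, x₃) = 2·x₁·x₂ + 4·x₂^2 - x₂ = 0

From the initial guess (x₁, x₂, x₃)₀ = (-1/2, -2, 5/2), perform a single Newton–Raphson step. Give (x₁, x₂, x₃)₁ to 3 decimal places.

At (-1/2, -2, 5/2): F = (37.000, 35.250, 20.000).
Jacobian J = [[4·x₂, 4·x₁ - x₃, -x₂ + 8·x₃], [0, -x₃, -x₂ + 10·x₃], [2·x₂, 2·x₁ + 8·x₂ - 1, 0]].
At the point, J = [[-8.000, -4.500, 22.000], [0.000, -2.500, 27.000], [-4.000, -18.000, 0.000]] (det J = -3622.000).
Solving J·Δ = −F gives Δ = (0.744, 0.946, -1.218).
Then the next iterate is (x₁, x₂, x₃)₁ = (0.244, -1.054, 1.282).

(0.244, -1.054, 1.282)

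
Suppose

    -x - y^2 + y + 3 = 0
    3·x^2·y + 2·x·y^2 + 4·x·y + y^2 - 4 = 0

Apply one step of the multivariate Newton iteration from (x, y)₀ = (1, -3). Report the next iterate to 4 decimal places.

(-0.0105, -1.7158)

At (1, -3): F = (-10.0000, 2.0000).
Jacobian J = [[-1, -2·y + 1], [6·x·y + 2·y^2 + 4·y, 3·x^2 + 4·x·y + 4·x + 2·y]].
At the point, J = [[-1.0000, 7.0000], [-12.0000, -11.0000]] (det J = 95.0000).
Solving J·Δ = −F gives Δ = (-1.0105, 1.2842).
Then the next iterate is (x, y)₁ = (-0.0105, -1.7158).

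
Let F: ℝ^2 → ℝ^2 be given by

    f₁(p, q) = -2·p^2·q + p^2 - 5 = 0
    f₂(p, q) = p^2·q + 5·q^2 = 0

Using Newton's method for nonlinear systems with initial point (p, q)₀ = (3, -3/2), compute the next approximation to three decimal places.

At (3, -3/2): F = (31.000, -2.250).
Jacobian J = [[-4·p·q + 2·p, -2·p^2], [2·p·q, p^2 + 10·q]].
At the point, J = [[24.000, -18.000], [-9.000, -6.000]] (det J = -306.000).
Solving J·Δ = −F gives Δ = (-0.740, 0.735).
Then the next iterate is (p, q)₁ = (2.260, -0.765).

(2.260, -0.765)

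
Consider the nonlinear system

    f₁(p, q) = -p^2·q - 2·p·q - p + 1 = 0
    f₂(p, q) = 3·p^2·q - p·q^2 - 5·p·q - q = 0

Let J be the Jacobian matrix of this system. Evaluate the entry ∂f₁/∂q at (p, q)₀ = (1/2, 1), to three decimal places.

-1.250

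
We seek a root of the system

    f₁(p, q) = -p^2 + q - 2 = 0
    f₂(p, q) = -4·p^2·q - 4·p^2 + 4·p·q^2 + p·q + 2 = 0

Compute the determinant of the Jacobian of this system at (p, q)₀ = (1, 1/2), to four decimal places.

8.5000

J = [[-2·p, 1], [-8·p·q - 8·p + 4·q^2 + q, -4·p^2 + 8·p·q + p]].
At the point, J = [[-2.0000, 1.0000], [-10.5000, 1.0000]].
det J = 8.5000.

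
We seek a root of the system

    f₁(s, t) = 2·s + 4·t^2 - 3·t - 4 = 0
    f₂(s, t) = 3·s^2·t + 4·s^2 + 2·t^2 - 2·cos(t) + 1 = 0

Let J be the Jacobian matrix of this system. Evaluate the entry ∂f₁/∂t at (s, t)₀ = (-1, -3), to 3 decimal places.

-27.000

∂f₁/∂t = 8·t - 3.
At (-1, -3) this is -27.000.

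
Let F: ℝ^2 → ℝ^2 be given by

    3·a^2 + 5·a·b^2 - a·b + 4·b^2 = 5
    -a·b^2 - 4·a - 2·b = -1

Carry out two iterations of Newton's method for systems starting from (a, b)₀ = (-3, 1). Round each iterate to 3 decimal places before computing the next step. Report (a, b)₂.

(-0.978, 2.856)

At (-3, 1): F = (14.000, 14.000).
Jacobian J = [[6·a + 5·b^2 - b, 10·a·b - a + 8·b], [-b^2 - 4, -2·a·b - 2]].
At the point, J = [[-14.000, -19.000], [-5.000, 4.000]] (det J = -151.000).
Solving J·Δ = −F gives Δ = (2.132, -0.834).
Then the next iterate is (a, b)₁ = (-0.868, 0.166).
Round to (-0.868, 0.166) and repeat: F = (-2.60501, 4.16392), J = [[-5.23622, 0.75512], [-4.02756, -1.71182]].
Δ = (-0.110, 2.690), so (a, b)₂ = (-0.978, 2.856).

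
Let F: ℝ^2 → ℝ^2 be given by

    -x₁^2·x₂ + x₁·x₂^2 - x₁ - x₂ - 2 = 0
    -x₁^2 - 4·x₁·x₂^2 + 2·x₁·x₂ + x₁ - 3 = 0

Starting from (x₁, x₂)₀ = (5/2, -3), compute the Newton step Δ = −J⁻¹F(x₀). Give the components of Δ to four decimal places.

(-0.2064, 1.5732)

At (5/2, -3): F = (39.7500, -111.7500).
Jacobian J = [[-2·x₁·x₂ + x₂^2 - 1, -x₁^2 + 2·x₁·x₂ - 1], [-2·x₁ - 4·x₂^2 + 2·x₂ + 1, -8·x₁·x₂ + 2·x₁]].
At the point, J = [[23.0000, -22.2500], [-46.0000, 65.0000]] (det J = 471.5000).
Solving J·Δ = −F gives Δ = (-0.2064, 1.5732).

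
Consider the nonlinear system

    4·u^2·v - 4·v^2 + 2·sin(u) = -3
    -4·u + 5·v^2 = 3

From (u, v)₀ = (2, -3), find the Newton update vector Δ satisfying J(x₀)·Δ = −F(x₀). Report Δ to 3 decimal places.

(-0.625, 1.217)

At (2, -3): F = (-79.18141, 34.000).
Jacobian J = [[8·u·v + 2·cos(u), 4·u^2 - 8·v], [-4, 10·v]].
At the point, J = [[-48.83229, 40.000], [-4.000, -30.000]] (det J = 1624.96881).
Solving J·Δ = −F gives Δ = (-0.625, 1.217).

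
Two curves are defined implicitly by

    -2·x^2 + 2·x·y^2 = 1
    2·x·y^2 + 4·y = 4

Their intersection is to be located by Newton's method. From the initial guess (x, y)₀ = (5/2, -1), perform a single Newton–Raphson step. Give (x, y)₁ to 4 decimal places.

(2.1912, -1.6029)

At (5/2, -1): F = (-8.5000, -3.0000).
Jacobian J = [[-4·x + 2·y^2, 4·x·y], [2·y^2, 4·x·y + 4]].
At the point, J = [[-8.0000, -10.0000], [2.0000, -6.0000]] (det J = 68.0000).
Solving J·Δ = −F gives Δ = (-0.3088, -0.6029).
Then the next iterate is (x, y)₁ = (2.1912, -1.6029).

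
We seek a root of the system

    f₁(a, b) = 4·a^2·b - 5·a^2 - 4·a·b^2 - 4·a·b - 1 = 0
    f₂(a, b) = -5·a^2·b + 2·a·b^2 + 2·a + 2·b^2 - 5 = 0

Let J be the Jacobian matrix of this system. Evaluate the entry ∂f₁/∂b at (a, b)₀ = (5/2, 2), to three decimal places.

∂f₁/∂b = 4·a^2 - 8·a·b - 4·a.
At (5/2, 2) this is -25.000.

-25.000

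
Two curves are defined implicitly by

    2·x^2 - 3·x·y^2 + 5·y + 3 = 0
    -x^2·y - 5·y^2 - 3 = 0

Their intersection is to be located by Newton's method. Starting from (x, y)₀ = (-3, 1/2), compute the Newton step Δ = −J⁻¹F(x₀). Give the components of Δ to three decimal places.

(1.744, -0.251)

At (-3, 1/2): F = (25.750, -8.750).
Jacobian J = [[4·x - 3·y^2, -6·x·y + 5], [-2·x·y, -x^2 - 10·y]].
At the point, J = [[-12.750, 14.000], [3.000, -14.000]] (det J = 136.500).
Solving J·Δ = −F gives Δ = (1.744, -0.251).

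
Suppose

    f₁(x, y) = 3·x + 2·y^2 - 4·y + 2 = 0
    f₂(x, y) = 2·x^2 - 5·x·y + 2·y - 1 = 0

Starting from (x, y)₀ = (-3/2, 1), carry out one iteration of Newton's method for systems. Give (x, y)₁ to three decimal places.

(0.000, 1.368)

At (-3/2, 1): F = (-4.500, 13.000).
Jacobian J = [[3, 4·y - 4], [4·x - 5·y, -5·x + 2]].
At the point, J = [[3.000, 0.000], [-11.000, 9.500]] (det J = 28.500).
Solving J·Δ = −F gives Δ = (1.500, 0.368).
Then the next iterate is (x, y)₁ = (0.000, 1.368).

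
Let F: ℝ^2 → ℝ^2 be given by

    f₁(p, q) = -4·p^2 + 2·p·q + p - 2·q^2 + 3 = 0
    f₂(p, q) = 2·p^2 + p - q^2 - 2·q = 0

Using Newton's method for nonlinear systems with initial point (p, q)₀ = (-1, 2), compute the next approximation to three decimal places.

(-0.870, 0.769)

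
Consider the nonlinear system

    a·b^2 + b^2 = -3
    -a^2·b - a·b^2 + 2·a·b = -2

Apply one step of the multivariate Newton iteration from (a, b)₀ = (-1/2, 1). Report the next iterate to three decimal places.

(-1.444, -1.556)

At (-1/2, 1): F = (3.500, 1.250).
Jacobian J = [[b^2, 2·a·b + 2·b], [-2·a·b - b^2 + 2·b, -a^2 - 2·a·b + 2·a]].
At the point, J = [[1.000, 1.000], [2.000, -0.250]] (det J = -2.250).
Solving J·Δ = −F gives Δ = (-0.944, -2.556).
Then the next iterate is (a, b)₁ = (-1.444, -1.556).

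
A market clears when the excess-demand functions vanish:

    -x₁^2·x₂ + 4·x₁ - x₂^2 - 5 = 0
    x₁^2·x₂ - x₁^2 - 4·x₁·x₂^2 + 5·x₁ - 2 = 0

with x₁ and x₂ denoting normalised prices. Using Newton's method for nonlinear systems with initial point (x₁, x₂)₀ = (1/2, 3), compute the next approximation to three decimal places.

(0.726, 0.996)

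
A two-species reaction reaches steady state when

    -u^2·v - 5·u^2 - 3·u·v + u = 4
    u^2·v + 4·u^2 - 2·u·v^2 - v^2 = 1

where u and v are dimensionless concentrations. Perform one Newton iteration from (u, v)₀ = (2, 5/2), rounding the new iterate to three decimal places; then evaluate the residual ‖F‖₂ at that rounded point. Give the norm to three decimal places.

14.016

At (2, 5/2): F = (-47.000, -6.250).
Jacobian J = [[-2·u·v - 10·u - 3·v + 1, -u^2 - 3·u], [2·u·v + 8·u - 2·v^2, u^2 - 4·u·v - 2·v]].
At the point, J = [[-36.500, -10.000], [13.500, -21.000]] (det J = 901.500).
Solving J·Δ = −F gives Δ = (-1.026, -0.957).
Then the next iterate is (u, v)₁ = (0.974, 1.543).
Re-evaluating at (0.974, 1.543): F = (-13.74183, -2.76023), so ‖F‖₂ = 14.016.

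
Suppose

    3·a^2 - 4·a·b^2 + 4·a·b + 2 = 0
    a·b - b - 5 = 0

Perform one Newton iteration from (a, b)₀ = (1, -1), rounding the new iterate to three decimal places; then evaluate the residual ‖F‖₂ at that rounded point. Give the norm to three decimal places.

115.459

At (1, -1): F = (-3.000, -5.000).
Jacobian J = [[6·a - 4·b^2 + 4·b, -8·a·b + 4·a], [b, a - 1]].
At the point, J = [[-2.000, 12.000], [-1.000, 0.000]] (det J = 12.000).
Solving J·Δ = −F gives Δ = (-5.000, -0.583).
Then the next iterate is (a, b)₁ = (-4.000, -1.583).
Re-evaluating at (-4.000, -1.583): F = (115.42222, 2.915), so ‖F‖₂ = 115.459.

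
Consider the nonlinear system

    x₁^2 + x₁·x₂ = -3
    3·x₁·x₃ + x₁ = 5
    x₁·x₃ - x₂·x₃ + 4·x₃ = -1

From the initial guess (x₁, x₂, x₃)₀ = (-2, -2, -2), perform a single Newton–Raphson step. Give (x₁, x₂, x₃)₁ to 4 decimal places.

At (-2, -2, -2): F = (11.0000, 5.0000, -7.0000).
Jacobian J = [[2·x₁ + x₂, x₁, 0], [3·x₃ + 1, 0, 3·x₁], [x₃, -x₃, x₁ - x₂ + 4]].
At the point, J = [[-6.0000, -2.0000, 0.0000], [-5.0000, 0.0000, -6.0000], [-2.0000, 2.0000, 4.0000]] (det J = -136.0000).
Solving J·Δ = −F gives Δ = (0.6471, 3.5588, 0.2941).
Then the next iterate is (x₁, x₂, x₃)₁ = (-1.3529, 1.5588, -1.7059).

(-1.3529, 1.5588, -1.7059)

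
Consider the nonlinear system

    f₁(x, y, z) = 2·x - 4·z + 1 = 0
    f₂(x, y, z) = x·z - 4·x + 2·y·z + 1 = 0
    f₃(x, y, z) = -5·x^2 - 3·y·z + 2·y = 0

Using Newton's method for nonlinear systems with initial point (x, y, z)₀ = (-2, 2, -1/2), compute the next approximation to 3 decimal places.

At (-2, 2, -1/2): F = (-1.000, 8.000, -13.000).
Jacobian J = [[2, 0, -4], [z - 4, 2·z, x + 2·y], [-10·x, -3·z + 2, -3·y]].
At the point, J = [[2.000, 0.000, -4.000], [-4.500, -1.000, 2.000], [20.000, 3.500, -6.000]] (det J = -19.000).
Solving J·Δ = −F gives Δ = (-3.105, 18.368, -1.803).
Then the next iterate is (x, y, z)₁ = (-5.105, 20.368, -2.303).

(-5.105, 20.368, -2.303)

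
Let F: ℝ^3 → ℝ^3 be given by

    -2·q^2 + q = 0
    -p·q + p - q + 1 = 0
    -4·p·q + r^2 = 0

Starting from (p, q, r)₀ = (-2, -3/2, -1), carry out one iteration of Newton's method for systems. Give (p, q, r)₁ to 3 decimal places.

(-1.343, -0.643, -1.100)

At (-2, -3/2, -1): F = (-6.000, -2.500, -11.000).
Jacobian J = [[0, -4·q + 1, 0], [-q + 1, -p - 1, 0], [-4·q, -4·p, 2·r]].
At the point, J = [[0.000, 7.000, 0.000], [2.500, 1.000, 0.000], [6.000, 8.000, -2.000]] (det J = 35.000).
Solving J·Δ = −F gives Δ = (0.657, 0.857, -0.100).
Then the next iterate is (p, q, r)₁ = (-1.343, -0.643, -1.100).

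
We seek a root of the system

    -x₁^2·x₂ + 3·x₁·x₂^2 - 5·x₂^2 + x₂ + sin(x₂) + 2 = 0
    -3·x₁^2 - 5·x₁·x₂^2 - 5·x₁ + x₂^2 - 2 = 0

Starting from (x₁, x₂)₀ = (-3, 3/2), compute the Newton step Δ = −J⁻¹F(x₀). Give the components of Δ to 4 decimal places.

(1.0027, -0.4949)

At (-3, 3/2): F = (-40.502505, 22.0000).
Jacobian J = [[-2·x₁·x₂ + 3·x₂^2, -x₁^2 + 6·x₁·x₂ - 10·x₂ + cos(x₂) + 1], [-6·x₁ - 5·x₂^2 - 5, -10·x₁·x₂ + 2·x₂]].
At the point, J = [[15.7500, -49.929263], [1.7500, 48.0000]] (det J = 843.376210).
Solving J·Δ = −F gives Δ = (1.0027, -0.4949).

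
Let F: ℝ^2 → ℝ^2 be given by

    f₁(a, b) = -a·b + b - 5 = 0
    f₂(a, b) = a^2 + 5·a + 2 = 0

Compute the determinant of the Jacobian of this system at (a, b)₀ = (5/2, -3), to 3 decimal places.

J = [[-b, -a + 1], [2·a + 5, 0]].
At the point, J = [[3.000, -1.500], [10.000, 0.000]].
det J = 15.000.

15.000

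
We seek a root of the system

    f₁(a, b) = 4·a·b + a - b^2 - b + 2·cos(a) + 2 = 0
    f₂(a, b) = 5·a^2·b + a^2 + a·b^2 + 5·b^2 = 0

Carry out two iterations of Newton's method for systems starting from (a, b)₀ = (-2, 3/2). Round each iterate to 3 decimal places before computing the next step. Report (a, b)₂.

(-5.591, -1.492)

At (-2, 3/2): F = (-16.58229, 40.750).
Jacobian J = [[4·b - 2·sin(a) + 1, 4·a - 2·b - 1], [10·a·b + 2·a + b^2, 5·a^2 + 2·a·b + 10·b]].
At the point, J = [[8.81859, -12.000], [-31.750, 29.000]] (det J = -125.26075).
Solving J·Δ = −F gives Δ = (0.065, -1.334).
Then the next iterate is (a, b)₁ = (-1.935, 0.166).
Round to (-1.935, 0.166) and repeat: F = (-2.12581, 6.93639), J = [[3.53282, -9.072], [-7.05454, 19.73870]].
Δ = (-3.656, -1.658), so (a, b)₂ = (-5.591, -1.492).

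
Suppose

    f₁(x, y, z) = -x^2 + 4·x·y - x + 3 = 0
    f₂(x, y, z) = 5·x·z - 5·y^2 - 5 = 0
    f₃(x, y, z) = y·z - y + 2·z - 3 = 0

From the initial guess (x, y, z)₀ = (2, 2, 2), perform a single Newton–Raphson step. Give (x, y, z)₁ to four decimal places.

At (2, 2, 2): F = (13.0000, -5.0000, 3.0000).
Jacobian J = [[-2·x + 4·y - 1, 4·x, 0], [5·z, -10·y, 5·x], [0, z - 1, y + 2]].
At the point, J = [[3.0000, 8.0000, 0.0000], [10.0000, -20.0000, 10.0000], [0.0000, 1.0000, 4.0000]] (det J = -590.0000).
Solving J·Δ = −F gives Δ = (-1.3051, -1.1356, -0.4661).
Then the next iterate is (x, y, z)₁ = (0.6949, 0.8644, 1.5339).

(0.6949, 0.8644, 1.5339)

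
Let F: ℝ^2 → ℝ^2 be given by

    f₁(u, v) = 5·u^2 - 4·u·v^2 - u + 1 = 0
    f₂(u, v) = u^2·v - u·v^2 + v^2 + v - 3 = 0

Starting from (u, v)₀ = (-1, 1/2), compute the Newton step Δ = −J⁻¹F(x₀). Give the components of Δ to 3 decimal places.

At (-1, 1/2): F = (8.000, -1.500).
Jacobian J = [[10·u - 4·v^2 - 1, -8·u·v], [2·u·v - v^2, u^2 - 2·u·v + 2·v + 1]].
At the point, J = [[-12.000, 4.000], [-1.250, 4.000]] (det J = -43.000).
Solving J·Δ = −F gives Δ = (0.884, 0.651).

(0.884, 0.651)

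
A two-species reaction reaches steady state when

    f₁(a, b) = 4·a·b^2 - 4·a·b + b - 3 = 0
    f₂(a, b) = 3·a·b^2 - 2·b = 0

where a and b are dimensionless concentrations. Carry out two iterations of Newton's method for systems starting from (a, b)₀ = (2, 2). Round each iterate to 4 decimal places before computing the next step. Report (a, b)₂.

(0.4732, 1.6115)

At (2, 2): F = (15.0000, 20.0000).
Jacobian J = [[4·b^2 - 4·b, 8·a·b - 4·a + 1], [3·b^2, 6·a·b - 2]].
At the point, J = [[8.0000, 25.0000], [12.0000, 22.0000]] (det J = -124.0000).
Solving J·Δ = −F gives Δ = (-1.3710, -0.1613).
Then the next iterate is (a, b)₁ = (0.6290, 1.8387).
Round to (0.6290, 1.8387) and repeat: F = (2.718668, 2.702203), J = [[6.168471, 7.736338], [10.142453, 4.939254]].
Δ = (-0.1558, -0.2272), so (a, b)₂ = (0.4732, 1.6115).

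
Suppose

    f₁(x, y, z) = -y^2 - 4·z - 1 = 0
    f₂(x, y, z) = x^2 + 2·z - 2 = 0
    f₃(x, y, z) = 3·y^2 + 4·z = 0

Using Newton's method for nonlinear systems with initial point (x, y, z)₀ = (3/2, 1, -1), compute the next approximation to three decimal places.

At (3/2, 1, -1): F = (2.000, -1.750, -1.000).
Jacobian J = [[0, -2·y, -4], [2·x, 0, 2], [0, 6·y, 4]].
At the point, J = [[0.000, -2.000, -4.000], [3.000, 0.000, 2.000], [0.000, 6.000, 4.000]] (det J = -48.000).
Solving J·Δ = −F gives Δ = (0.167, -0.250, 0.625).
Then the next iterate is (x, y, z)₁ = (1.667, 0.750, -0.375).

(1.667, 0.750, -0.375)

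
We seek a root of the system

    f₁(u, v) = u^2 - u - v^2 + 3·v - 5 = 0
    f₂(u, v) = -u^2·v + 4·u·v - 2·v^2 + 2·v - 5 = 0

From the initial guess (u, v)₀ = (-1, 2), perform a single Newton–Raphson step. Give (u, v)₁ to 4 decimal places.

(-0.8222, 0.4667)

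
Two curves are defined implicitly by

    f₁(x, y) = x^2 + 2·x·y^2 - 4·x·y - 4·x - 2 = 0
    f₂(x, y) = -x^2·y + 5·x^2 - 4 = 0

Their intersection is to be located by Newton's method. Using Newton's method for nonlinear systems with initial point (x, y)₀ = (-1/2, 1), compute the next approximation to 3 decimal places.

(-0.321, -13.857)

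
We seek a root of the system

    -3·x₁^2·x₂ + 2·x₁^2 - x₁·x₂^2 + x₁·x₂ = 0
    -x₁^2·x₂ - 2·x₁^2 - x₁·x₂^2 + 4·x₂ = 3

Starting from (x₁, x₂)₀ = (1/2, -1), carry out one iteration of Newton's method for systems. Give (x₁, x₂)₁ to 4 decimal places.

At (1/2, -1): F = (0.2500, -7.7500).
Jacobian J = [[-6·x₁·x₂ + 4·x₁ - x₂^2 + x₂, -3·x₁^2 - 2·x₁·x₂ + x₁], [-2·x₁·x₂ - 4·x₁ - x₂^2, -x₁^2 - 2·x₁·x₂ + 4]].
At the point, J = [[3.0000, 0.7500], [-2.0000, 4.7500]] (det J = 15.7500).
Solving J·Δ = −F gives Δ = (-0.4444, 1.4444).
Then the next iterate is (x₁, x₂)₁ = (0.0556, 0.4444).

(0.0556, 0.4444)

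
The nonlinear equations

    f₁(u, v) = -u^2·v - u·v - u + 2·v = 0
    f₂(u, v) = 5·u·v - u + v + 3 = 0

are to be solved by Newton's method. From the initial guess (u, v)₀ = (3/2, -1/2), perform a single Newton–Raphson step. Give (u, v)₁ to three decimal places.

(5.763, 1.579)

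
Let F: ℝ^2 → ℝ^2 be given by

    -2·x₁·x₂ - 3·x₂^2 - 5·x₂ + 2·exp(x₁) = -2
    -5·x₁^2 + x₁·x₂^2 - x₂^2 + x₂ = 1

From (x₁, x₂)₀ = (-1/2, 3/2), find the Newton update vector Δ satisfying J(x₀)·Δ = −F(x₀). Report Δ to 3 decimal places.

At (-1/2, 3/2): F = (-9.53694, -4.125).
Jacobian J = [[-2·x₂ + 2·exp(x₁), -2·x₁ - 6·x₂ - 5], [-10·x₁ + x₂^2, 2·x₁·x₂ - 2·x₂ + 1]].
At the point, J = [[-1.78694, -13.000], [7.250, -3.500]] (det J = 100.50429).
Solving J·Δ = −F gives Δ = (0.201, -0.761).

(0.201, -0.761)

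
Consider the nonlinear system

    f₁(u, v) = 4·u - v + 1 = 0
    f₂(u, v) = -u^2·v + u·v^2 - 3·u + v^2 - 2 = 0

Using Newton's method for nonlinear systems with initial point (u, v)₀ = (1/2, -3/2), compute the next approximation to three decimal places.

At (1/2, -3/2): F = (4.500, 0.250).
Jacobian J = [[4, -1], [-2·u·v + v^2 - 3, -u^2 + 2·u·v + 2·v]].
At the point, J = [[4.000, -1.000], [0.750, -4.750]] (det J = -18.250).
Solving J·Δ = −F gives Δ = (-1.158, -0.130).
Then the next iterate is (u, v)₁ = (-0.658, -1.630).

(-0.658, -1.630)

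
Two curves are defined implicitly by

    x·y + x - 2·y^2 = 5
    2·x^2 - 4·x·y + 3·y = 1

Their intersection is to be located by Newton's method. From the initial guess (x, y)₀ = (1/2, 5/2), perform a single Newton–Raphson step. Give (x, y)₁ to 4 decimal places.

(0.5448, 0.8586)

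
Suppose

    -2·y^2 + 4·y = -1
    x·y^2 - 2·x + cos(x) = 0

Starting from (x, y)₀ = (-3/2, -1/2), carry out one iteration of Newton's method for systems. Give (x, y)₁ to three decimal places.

(2.581, -0.250)

At (-3/2, -1/2): F = (-1.500, 2.69574).
Jacobian J = [[0, -4·y + 4], [y^2 - sin(x) - 2, 2·x·y]].
At the point, J = [[0.000, 6.000], [-0.75251, 1.500]] (det J = 4.51503).
Solving J·Δ = −F gives Δ = (4.081, 0.250).
Then the next iterate is (x, y)₁ = (2.581, -0.250).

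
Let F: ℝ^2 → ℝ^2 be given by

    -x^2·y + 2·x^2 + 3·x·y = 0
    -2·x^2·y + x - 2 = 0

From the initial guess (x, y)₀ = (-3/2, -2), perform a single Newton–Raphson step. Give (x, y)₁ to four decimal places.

At (-3/2, -2): F = (18.0000, 5.5000).
Jacobian J = [[-2·x·y + 4·x + 3·y, -x^2 + 3·x], [-4·x·y + 1, -2·x^2]].
At the point, J = [[-18.0000, -6.7500], [-11.0000, -4.5000]] (det J = 6.7500).
Solving J·Δ = −F gives Δ = (6.5000, -14.6667).
Then the next iterate is (x, y)₁ = (5.0000, -16.6667).

(5.0000, -16.6667)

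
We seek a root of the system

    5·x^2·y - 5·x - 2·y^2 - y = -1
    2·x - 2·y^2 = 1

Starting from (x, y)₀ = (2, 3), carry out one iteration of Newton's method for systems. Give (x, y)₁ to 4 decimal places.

At (2, 3): F = (30.0000, -15.0000).
Jacobian J = [[10·x·y - 5, 5·x^2 - 4·y - 1], [2, -4·y]].
At the point, J = [[55.0000, 7.0000], [2.0000, -12.0000]] (det J = -674.0000).
Solving J·Δ = −F gives Δ = (-0.3783, -1.3131).
Then the next iterate is (x, y)₁ = (1.6217, 1.6869).

(1.6217, 1.6869)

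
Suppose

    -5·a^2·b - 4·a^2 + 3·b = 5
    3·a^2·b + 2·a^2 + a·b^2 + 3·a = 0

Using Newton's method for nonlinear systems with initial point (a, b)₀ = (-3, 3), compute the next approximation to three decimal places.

(-2.080, 1.522)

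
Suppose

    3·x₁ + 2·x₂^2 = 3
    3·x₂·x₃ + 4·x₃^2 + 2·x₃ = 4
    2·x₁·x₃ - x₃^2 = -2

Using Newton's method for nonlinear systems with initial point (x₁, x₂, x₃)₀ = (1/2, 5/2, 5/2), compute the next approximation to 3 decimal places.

(-0.181, 1.604, 1.211)

At (1/2, 5/2, 5/2): F = (11.000, 44.750, -1.750).
Jacobian J = [[3, 4·x₂, 0], [0, 3·x₃, 3·x₂ + 8·x₃ + 2], [2·x₃, 0, 2·x₁ - 2·x₃]].
At the point, J = [[3.000, 10.000, 0.000], [0.000, 7.500, 29.500], [5.000, 0.000, -4.000]] (det J = 1385.000).
Solving J·Δ = −F gives Δ = (-0.681, -0.896, -1.289).
Then the next iterate is (x₁, x₂, x₃)₁ = (-0.181, 1.604, 1.211).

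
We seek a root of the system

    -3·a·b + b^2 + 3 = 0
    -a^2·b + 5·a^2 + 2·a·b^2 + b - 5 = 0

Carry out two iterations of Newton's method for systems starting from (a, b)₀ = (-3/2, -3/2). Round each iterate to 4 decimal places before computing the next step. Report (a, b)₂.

(-1.2452, -1.1688)

At (-3/2, -3/2): F = (-1.5000, 1.3750).
Jacobian J = [[-3·b, -3·a + 2·b], [-2·a·b + 10·a + 2·b^2, -a^2 + 4·a·b + 1]].
At the point, J = [[4.5000, 1.5000], [-15.0000, 7.7500]] (det J = 57.3750).
Solving J·Δ = −F gives Δ = (0.2386, 0.2843).
Then the next iterate is (a, b)₁ = (-1.2614, -1.2157).
Round to (-1.2614, -1.2157) and repeat: F = (-0.122525, -0.054226), J = [[3.6471, 1.3528], [-12.725115, 5.542806]].
Δ = (0.0162, 0.0469), so (a, b)₂ = (-1.2452, -1.1688).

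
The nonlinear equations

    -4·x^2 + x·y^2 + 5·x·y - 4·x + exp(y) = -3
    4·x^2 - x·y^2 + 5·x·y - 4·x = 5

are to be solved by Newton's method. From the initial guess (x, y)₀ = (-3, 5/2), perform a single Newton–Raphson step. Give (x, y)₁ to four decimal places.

(-1.8851, 1.2729)

At (-3, 5/2): F = (-65.067506, 24.2500).
Jacobian J = [[-8·x + y^2 + 5·y - 4, 2·x·y + 5·x + exp(y)], [8·x - y^2 + 5·y - 4, -2·x·y + 5·x]].
At the point, J = [[38.7500, -17.817506], [-21.7500, 0.0000]] (det J = -387.530756).
Solving J·Δ = −F gives Δ = (1.1149, -1.2271).
Then the next iterate is (x, y)₁ = (-1.8851, 1.2729).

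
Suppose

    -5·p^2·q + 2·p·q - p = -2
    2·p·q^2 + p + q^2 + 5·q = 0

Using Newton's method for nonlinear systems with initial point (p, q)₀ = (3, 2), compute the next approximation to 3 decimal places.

At (3, 2): F = (-79.000, 41.000).
Jacobian J = [[-10·p·q + 2·q - 1, -5·p^2 + 2·p], [2·q^2 + 1, 4·p·q + 2·q + 5]].
At the point, J = [[-57.000, -39.000], [9.000, 33.000]] (det J = -1530.000).
Solving J·Δ = −F gives Δ = (-0.659, -1.063).
Then the next iterate is (p, q)₁ = (2.341, 0.937).

(2.341, 0.937)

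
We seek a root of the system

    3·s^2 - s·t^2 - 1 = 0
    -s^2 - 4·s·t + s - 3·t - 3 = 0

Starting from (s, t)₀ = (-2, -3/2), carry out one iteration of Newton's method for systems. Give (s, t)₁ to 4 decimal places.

At (-2, -3/2): F = (15.5000, -16.5000).
Jacobian J = [[6·s - t^2, -2·s·t], [-2·s - 4·t + 1, -4·s - 3]].
At the point, J = [[-14.2500, -6.0000], [11.0000, 5.0000]] (det J = -5.2500).
Solving J·Δ = −F gives Δ = (-4.0952, 12.3095).
Then the next iterate is (s, t)₁ = (-6.0952, 10.8095).

(-6.0952, 10.8095)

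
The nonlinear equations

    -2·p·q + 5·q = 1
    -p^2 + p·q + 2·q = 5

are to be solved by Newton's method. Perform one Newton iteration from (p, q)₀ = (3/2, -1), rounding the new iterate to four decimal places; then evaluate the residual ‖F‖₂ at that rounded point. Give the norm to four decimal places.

At (3/2, -1): F = (-3.0000, -10.7500).
Jacobian J = [[-2·q, -2·p + 5], [-2·p + q, p + 2]].
At the point, J = [[2.0000, 2.0000], [-4.0000, 3.5000]] (det J = 15.0000).
Solving J·Δ = −F gives Δ = (-0.7333, 2.2333).
Then the next iterate is (p, q)₁ = (0.7667, 1.2333).
Re-evaluating at (0.7667, 1.2333): F = (3.275358, -2.175658), so ‖F‖₂ = 3.9321.

3.9321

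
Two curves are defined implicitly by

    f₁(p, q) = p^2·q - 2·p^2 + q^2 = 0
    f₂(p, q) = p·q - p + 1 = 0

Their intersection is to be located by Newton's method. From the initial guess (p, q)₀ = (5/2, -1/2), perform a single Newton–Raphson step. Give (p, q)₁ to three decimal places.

(1.473, -0.016)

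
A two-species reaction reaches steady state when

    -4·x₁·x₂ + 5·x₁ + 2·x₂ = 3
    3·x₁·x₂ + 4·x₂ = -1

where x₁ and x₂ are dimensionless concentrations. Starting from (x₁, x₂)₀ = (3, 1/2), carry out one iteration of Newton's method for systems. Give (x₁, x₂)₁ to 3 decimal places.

At (3, 1/2): F = (7.000, 7.500).
Jacobian J = [[-4·x₂ + 5, -4·x₁ + 2], [3·x₂, 3·x₁ + 4]].
At the point, J = [[3.000, -10.000], [1.500, 13.000]] (det J = 54.000).
Solving J·Δ = −F gives Δ = (-3.074, -0.222).
Then the next iterate is (x₁, x₂)₁ = (-0.074, 0.278).

(-0.074, 0.278)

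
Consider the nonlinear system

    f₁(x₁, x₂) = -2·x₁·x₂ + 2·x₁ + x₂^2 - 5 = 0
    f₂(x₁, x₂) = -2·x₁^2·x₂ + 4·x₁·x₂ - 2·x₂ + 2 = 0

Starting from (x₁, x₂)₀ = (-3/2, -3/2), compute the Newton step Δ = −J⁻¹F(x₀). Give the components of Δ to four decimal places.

(2.0500, -0.8000)

At (-3/2, -3/2): F = (-10.2500, 20.7500).
Jacobian J = [[-2·x₂ + 2, -2·x₁ + 2·x₂], [-4·x₁·x₂ + 4·x₂, -2·x₁^2 + 4·x₁ - 2]].
At the point, J = [[5.0000, 0.0000], [-15.0000, -12.5000]] (det J = -62.5000).
Solving J·Δ = −F gives Δ = (2.0500, -0.8000).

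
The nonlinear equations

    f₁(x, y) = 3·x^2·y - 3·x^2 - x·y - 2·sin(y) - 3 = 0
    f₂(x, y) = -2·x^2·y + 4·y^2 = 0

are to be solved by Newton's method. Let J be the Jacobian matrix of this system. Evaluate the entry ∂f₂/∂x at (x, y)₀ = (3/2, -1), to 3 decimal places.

6.000

∂f₂/∂x = -4·x·y.
At (3/2, -1) this is 6.000.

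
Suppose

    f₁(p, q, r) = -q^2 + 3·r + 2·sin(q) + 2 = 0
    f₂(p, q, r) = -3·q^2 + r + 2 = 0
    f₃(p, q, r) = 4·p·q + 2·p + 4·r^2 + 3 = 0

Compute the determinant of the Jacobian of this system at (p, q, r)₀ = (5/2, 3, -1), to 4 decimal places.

J = [[0, -2·q + 2·cos(q), 3], [0, -6·q, 1], [4·q + 2, 4·p, 8·r]].
At the point, J = [[0.0000, -7.979985, 3.0000], [0.0000, -18.0000, 1.0000], [14.0000, 10.0000, -8.0000]].
det J = 644.2802.

644.2802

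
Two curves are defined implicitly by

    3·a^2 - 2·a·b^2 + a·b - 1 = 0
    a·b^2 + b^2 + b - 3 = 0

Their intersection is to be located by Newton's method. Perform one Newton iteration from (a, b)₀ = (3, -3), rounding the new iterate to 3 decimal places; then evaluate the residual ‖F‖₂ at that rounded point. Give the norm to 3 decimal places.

14.080

At (3, -3): F = (-37.000, 30.000).
Jacobian J = [[6·a - 2·b^2 + b, -4·a·b + a], [b^2, 2·a·b + 2·b + 1]].
At the point, J = [[-3.000, 39.000], [9.000, -23.000]] (det J = -282.000).
Solving J·Δ = −F gives Δ = (-1.131, 0.862).
Then the next iterate is (a, b)₁ = (1.869, -2.138).
Re-evaluating at (1.869, -2.138): F = (-11.60300, 7.97633), so ‖F‖₂ = 14.080.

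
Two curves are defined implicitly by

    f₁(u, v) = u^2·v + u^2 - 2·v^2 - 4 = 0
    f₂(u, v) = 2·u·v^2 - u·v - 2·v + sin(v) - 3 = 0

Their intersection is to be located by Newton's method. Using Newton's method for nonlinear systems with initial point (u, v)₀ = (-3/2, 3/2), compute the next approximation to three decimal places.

(-1.396, 0.525)

At (-3/2, 3/2): F = (-2.875, -9.50251).
Jacobian J = [[2·u·v + 2·u, u^2 - 4·v], [2·v^2 - v, 4·u·v - u + cos(v) - 2]].
At the point, J = [[-7.500, -3.750], [3.000, -9.42926]] (det J = 81.96947).
Solving J·Δ = −F gives Δ = (0.104, -0.975).
Then the next iterate is (u, v)₁ = (-1.396, 0.525).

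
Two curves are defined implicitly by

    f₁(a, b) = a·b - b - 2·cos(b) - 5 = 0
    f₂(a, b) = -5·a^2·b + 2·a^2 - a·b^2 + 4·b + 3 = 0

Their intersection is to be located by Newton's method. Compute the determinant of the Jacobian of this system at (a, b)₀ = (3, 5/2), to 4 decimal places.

81.3884

J = [[b, a + 2·sin(b) - 1], [-10·a·b + 4·a - b^2, -5·a^2 - 2·a·b + 4]].
At the point, J = [[2.5000, 3.196944], [-69.2500, -56.0000]].
det J = 81.3884.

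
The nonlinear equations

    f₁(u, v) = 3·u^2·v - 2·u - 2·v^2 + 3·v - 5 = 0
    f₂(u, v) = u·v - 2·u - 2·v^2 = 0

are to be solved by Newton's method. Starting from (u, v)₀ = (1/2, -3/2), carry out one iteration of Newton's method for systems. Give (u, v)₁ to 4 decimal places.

At (1/2, -3/2): F = (-16.1250, -6.2500).
Jacobian J = [[6·u·v - 2, 3·u^2 - 4·v + 3], [v - 2, u - 4·v]].
At the point, J = [[-6.5000, 9.7500], [-3.5000, 6.5000]] (det J = -8.1250).
Solving J·Δ = −F gives Δ = (-5.4000, -1.9462).
Then the next iterate is (u, v)₁ = (-4.9000, -3.4462).

(-4.9000, -3.4462)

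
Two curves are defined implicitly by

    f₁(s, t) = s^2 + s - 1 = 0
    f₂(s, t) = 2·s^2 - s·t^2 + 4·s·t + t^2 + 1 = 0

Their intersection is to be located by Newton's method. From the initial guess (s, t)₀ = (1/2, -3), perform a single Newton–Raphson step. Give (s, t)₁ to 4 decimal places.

At (1/2, -3): F = (-0.2500, 0.0000).
Jacobian J = [[2·s + 1, 0], [4·s - t^2 + 4·t, -2·s·t + 4·s + 2·t]].
At the point, J = [[2.0000, 0.0000], [-19.0000, -1.0000]] (det J = -2.0000).
Solving J·Δ = −F gives Δ = (0.1250, -2.3750).
Then the next iterate is (s, t)₁ = (0.6250, -5.3750).

(0.6250, -5.3750)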